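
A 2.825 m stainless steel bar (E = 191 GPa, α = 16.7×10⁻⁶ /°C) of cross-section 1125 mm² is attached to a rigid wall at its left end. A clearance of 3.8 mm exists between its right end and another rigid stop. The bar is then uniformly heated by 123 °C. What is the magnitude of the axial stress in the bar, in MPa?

Free thermal elongation = αΔT L = 16.7×10⁻⁶ × 123 × 2825 = 5.803 mm.
The gap closes (δ_free > 3.8 mm) and the wall then resists a further 5.803 − 3.8 = 2.003 mm of expansion.
Compatibility: PL/(AE) = 2.003 mm, so σ = P/A = E × (2.003/2825) = 135.4 MPa.

σ ≈ 135 MPa (compressive)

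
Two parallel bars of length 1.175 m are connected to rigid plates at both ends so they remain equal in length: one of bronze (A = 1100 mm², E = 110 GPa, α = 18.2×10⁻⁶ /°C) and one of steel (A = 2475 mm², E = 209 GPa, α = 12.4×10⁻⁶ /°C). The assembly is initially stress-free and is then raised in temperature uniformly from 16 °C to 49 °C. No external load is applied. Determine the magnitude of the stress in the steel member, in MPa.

Equilibrium of a rigid end plate with no external load gives equal and opposite internal forces ±P in the two members. Since α_{bronze} > α_{steel}, heating drives the bronze into compression and the steel into tension.
Equating the net (thermal + elastic) strains gives |α₁ − α₂|·ΔT = P·[1/(A₁E₁) + 1/(A₂E₂)].
|α₁ − α₂|·ΔT = 5.8×10⁻⁶ × 33 = 0.0001914.
1/(A₁E₁) + 1/(A₂E₂) = 1/(1100×110×10³) + 1/(2475×209×10³) = 1.02×10⁻⁸ N⁻¹.
So P = 0.0001914 / 1.02×10⁻⁸ = 18.77 kN.
σ_{steel} = P/A₂ = 18770/2475 = 7.583 MPa, tensile.

σ ≈ 7.58 MPa (tensile)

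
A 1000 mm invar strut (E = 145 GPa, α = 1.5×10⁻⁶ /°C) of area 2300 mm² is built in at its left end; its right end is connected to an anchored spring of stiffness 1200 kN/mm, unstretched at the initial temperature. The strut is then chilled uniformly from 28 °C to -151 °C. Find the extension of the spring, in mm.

The unrestrained thermal change is αΔT L = 1.5×10⁻⁶ × 179 × 1000 = 0.2685 mm.
With a force P in the spring, the elastic change of the strut is PL/(AE) and that of the spring is P/k; compatibility requires their sum to equal δ_free.
P [ L/(AE) + 1/k ] = δ_free → P [ 1000/(2300×145×10³) + 1/(1200×10³) ] = 0.2685.
P = 0.2685 / 3.832×10⁻⁶ = 70070 N.
Spring extension = P/k = 70070/(1200×10³) = 0.05839 mm.

δ ≈ 0.0584 mm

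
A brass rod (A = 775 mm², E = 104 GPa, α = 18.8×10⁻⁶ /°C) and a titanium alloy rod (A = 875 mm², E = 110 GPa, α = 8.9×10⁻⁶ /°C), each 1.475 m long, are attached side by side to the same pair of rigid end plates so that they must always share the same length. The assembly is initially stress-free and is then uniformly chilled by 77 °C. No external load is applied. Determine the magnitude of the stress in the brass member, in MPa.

σ ≈ 43.1 MPa (tensile)

Equilibrium of a rigid end plate with no external load gives equal and opposite internal forces ±P in the two members. Since α_{brass} > α_{titanium alloy}, cooling drives the brass into tension and the titanium alloy into compression.
Equating the net (thermal + elastic) strains gives |α₁ − α₂|·ΔT = P·[1/(A₁E₁) + 1/(A₂E₂)].
|α₁ − α₂|·ΔT = 9.9×10⁻⁶ × 77 = 0.0007623.
1/(A₁E₁) + 1/(A₂E₂) = 1/(775×104×10³) + 1/(875×110×10³) = 2.28×10⁻⁸ N⁻¹.
P = 0.0007623 / 2.28×10⁻⁸ = 33440 N = 33.44 kN.
σ_{brass} = P/A₁ = 33440/775 = 43.15 MPa, tensile.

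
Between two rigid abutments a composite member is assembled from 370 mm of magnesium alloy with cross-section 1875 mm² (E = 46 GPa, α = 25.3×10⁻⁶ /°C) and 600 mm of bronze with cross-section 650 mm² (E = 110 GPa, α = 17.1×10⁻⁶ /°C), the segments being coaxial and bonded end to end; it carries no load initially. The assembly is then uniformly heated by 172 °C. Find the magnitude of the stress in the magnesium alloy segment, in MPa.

If the supports were absent, the total length change would be Σ αᵢΔT Lᵢ = 25.3×10⁻⁶×172×370 + 17.1×10⁻⁶×172×600 = 3.375 mm.
Since the ends are fixed, an axial force P builds up, equal in every segment, with P · Σ Lᵢ/(AᵢEᵢ) = δ_free.
Σ Lᵢ/(AᵢEᵢ) = 370/(1875×46×10³) + 600/(650×110×10³) = 1.268×10⁻⁵ mm/N.
Hence P = δ_free / Σ(L/AE) = 3.375/1.268×10⁻⁵ = 266.1 kN (compressive).
σ_{magnesium alloy} = P / A = 266100 / 1875 = 141.9 MPa.

σ ≈ 142 MPa (compressive)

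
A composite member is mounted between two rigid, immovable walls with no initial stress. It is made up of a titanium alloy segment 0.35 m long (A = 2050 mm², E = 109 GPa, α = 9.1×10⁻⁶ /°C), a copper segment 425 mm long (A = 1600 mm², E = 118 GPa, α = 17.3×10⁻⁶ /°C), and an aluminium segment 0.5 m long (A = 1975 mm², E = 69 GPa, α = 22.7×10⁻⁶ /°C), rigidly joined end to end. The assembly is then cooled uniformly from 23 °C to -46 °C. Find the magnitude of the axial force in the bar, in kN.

P ≈ 202 kN (tensile)

With the walls removed the bar would change length by δ_free = Σ αᵢΔT Lᵢ = 9.1×10⁻⁶×69×350 + 17.3×10⁻⁶×69×425 + 22.7×10⁻⁶×69×500 = 1.51 mm.
The rigid supports impose zero overall length change; the single axial force P common to all segments must satisfy P Σ Lᵢ/(AᵢEᵢ) = δ_free.
The series flexibility is Σ Lᵢ/(AᵢEᵢ) = 350/(2050×109×10³) + 425/(1600×118×10³) + 500/(1975×69×10³) = 7.486×10⁻⁶ mm/N.
Hence P = δ_free / Σ(L/AE) = 1.51/7.486×10⁻⁶ = 201.7 kN (tensile).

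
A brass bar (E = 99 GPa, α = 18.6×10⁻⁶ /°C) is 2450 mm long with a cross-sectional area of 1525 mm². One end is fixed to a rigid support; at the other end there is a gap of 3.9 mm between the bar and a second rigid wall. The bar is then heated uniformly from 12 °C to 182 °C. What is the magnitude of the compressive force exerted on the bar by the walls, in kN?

Free thermal elongation = αΔT L = 18.6×10⁻⁶ × 170 × 2450 = 7.747 mm.
This exceeds the 3.9 mm gap, so the wall pushes back. The portion of expansion that must be recovered elastically is δ_free − gap = 7.747 − 3.9 = 3.847 mm.
That suppressed elongation corresponds to σ = E·Δ/L = 99×10³ × 3.847/2450 = 155.4 MPa.
Force on the wall = σA = 155.4 × 1525 mm² = 237.1 kN.

P ≈ 237 kN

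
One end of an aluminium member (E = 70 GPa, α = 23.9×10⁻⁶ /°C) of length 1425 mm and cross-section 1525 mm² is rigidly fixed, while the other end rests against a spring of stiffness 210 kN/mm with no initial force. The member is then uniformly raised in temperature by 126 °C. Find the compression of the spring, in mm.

δ ≈ 1.13 mm

Free thermal expansion: δ_free = αΔT L = 23.9×10⁻⁶ × 126 × 1425 = 4.291 mm.
Let P be the compressive force at the spring. The member shortens elastically by PL/(AE) and the spring compresses by P/k; together these equal δ_free.
P [ L/(AE) + 1/k ] = δ_free → P [ 1425/(1525×70×10³) + 1/(210×10³) ] = 4.291.
P = 4.291 / 1.811×10⁻⁵ = 236900 N.
Spring compression = P/k = 236900/(210×10³) = 1.128 mm.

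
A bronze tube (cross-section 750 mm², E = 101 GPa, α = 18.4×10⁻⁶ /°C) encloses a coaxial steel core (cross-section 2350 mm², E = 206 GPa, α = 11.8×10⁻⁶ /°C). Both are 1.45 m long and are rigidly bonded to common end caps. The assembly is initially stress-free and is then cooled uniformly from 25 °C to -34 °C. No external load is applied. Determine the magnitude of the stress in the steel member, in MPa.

σ ≈ 10.9 MPa (compressive)

Both members must finish at the same length. With the larger α, the bronze tends to over-contract; the plates restrain it, putting the bronze in tension and the steel in compression. With no external load the two internal forces are equal and opposite, magnitude P.
Equating the net (thermal + elastic) strains gives |α₁ − α₂|·ΔT = P·[1/(A₁E₁) + 1/(A₂E₂)].
|α₁ − α₂|·ΔT = 6.6×10⁻⁶ × 59 = 0.0003894.
1/(A₁E₁) + 1/(A₂E₂) = 1/(750×101×10³) + 1/(2350×206×10³) = 1.527×10⁻⁸ N⁻¹.
P = 0.0003894 / 1.527×10⁻⁸ = 25510 N = 25.51 kN.
σ_{steel} = P/A₂ = 25510/2350 = 10.85 MPa, compressive.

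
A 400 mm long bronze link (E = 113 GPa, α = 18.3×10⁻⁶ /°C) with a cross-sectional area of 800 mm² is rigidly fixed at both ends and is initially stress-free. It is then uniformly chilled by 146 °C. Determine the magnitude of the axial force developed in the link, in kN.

The ends cannot move, so σ = EαΔT = 113×10³ × 18.3×10⁻⁶ × 146 = 301.9 MPa.
Then P = σA = 301.9 × 800 mm² = 241.5 kN, tensile.

P ≈ 242 kN (tensile)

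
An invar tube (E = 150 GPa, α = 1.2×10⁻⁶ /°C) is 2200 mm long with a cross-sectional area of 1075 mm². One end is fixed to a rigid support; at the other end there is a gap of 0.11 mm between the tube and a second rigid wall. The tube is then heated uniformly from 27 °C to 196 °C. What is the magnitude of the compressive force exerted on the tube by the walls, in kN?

Unrestrained expansion: δ_free = αΔT L = 1.2×10⁻⁶ × 169 × 2200 = 0.4462 mm.
This exceeds the 0.11 mm gap, so the wall pushes back. The portion of expansion that must be recovered elastically is δ_free − gap = 0.4462 − 0.11 = 0.3362 mm.
Compatibility: PL/(AE) = 0.3362 mm, so σ = P/A = E × (0.3362/2200) = 22.92 MPa.
Force on the wall = σA = 22.92 × 1075 mm² = 24.64 kN.

P ≈ 24.6 kN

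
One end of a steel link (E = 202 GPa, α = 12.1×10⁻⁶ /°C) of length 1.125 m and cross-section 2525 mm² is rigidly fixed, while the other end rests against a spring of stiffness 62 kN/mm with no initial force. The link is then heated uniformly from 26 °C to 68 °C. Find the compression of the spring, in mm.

δ ≈ 0.503 mm

Free thermal expansion: δ_free = αΔT L = 12.1×10⁻⁶ × 42 × 1125 = 0.5717 mm.
With a force P in the spring, the elastic change of the link is PL/(AE) and that of the spring is P/k; compatibility requires their sum to equal δ_free.
So P = δ_free / [L/(AE) + 1/k] = 0.5717 / [ 1125/(2525×202×10³) + 1/(62×10³) ].
P = 0.5717 / 1.833×10⁻⁵ = 31180 N.
Spring compression = P/k = 31180/(62×10³) = 0.5029 mm.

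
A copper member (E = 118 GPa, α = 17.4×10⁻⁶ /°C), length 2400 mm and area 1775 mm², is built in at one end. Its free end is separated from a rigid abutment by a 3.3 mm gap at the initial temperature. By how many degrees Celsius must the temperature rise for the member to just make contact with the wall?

ΔT ≈ 79 °C

The gap closes when αΔT L = 3.3 mm, since the member is still unstressed at that instant.
ΔT = 3.3 / (17.4×10⁻⁶ × 2400) = 79.02 °C.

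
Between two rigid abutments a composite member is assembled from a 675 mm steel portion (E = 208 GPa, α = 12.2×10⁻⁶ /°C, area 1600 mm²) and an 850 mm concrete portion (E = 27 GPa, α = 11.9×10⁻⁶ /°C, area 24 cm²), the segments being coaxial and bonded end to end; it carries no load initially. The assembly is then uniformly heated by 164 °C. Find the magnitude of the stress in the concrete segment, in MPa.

σ ≈ 82.8 MPa (compressive)

With the walls removed the bar would change length by δ_free = Σ αᵢΔT Lᵢ = 12.2×10⁻⁶×164×675 + 11.9×10⁻⁶×164×850 = 3.009 mm.
The rigid supports impose zero overall length change; the single axial force P common to all segments must satisfy P Σ Lᵢ/(AᵢEᵢ) = δ_free.
Σ Lᵢ/(AᵢEᵢ) = 675/(1600×208×10³) + 850/(2400×27×10³) = 1.515×10⁻⁵ mm/N.
So P = 3.009 / 1.515×10⁻⁵ = 198.7 kN, compressive.
σ_{concrete} = P / A = 198700 / 2400 = 82.79 MPa.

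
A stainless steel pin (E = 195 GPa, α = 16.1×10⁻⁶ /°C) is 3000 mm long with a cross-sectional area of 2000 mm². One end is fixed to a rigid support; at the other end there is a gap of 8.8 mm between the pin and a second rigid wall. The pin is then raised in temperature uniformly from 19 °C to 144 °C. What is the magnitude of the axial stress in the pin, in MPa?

Free thermal elongation = αΔT L = 16.1×10⁻⁶ × 125 × 3000 = 6.038 mm.
This is smaller than the 8.8 mm clearance, so the pin expands freely without reaching the stop — the stress is zero.

σ ≈ 0 MPa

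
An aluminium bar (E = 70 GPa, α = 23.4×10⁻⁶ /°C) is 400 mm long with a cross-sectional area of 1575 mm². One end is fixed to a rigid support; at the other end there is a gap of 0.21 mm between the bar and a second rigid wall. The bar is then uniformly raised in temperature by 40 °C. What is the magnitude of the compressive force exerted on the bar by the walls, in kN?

Unrestrained expansion: δ_free = αΔT L = 23.4×10⁻⁶ × 40 × 400 = 0.3744 mm.
The gap closes (δ_free > 0.21 mm) and the wall then resists a further 0.3744 − 0.21 = 0.1644 mm of expansion.
So σ = E(δ_free − g)/L = 70×10³ × 0.1644/400 = 28.77 MPa.
Force on the wall = σA = 28.77 × 1575 mm² = 45.31 kN.

P ≈ 45.3 kN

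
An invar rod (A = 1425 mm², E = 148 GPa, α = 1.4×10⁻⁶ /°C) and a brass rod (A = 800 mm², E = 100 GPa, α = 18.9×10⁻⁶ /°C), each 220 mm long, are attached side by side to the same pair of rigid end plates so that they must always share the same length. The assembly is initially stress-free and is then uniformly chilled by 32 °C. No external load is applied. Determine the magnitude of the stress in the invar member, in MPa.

σ ≈ 22.8 MPa (compressive)

Equilibrium of a rigid end plate with no external load gives equal and opposite internal forces ±P in the two members. Since α_{brass} > α_{invar}, cooling drives the brass into tension and the invar into compression.
Equating the net (thermal + elastic) strains gives |α₁ − α₂|·ΔT = P·[1/(A₁E₁) + 1/(A₂E₂)].
|α₁ − α₂|·ΔT = 17.5×10⁻⁶ × 32 = 0.00056.
1/(A₁E₁) + 1/(A₂E₂) = 1/(1425×148×10³) + 1/(800×100×10³) = 1.724×10⁻⁸ N⁻¹.
P = 0.00056 / 1.724×10⁻⁸ = 32480 N = 32.48 kN.
σ_{invar} = P/A₁ = 32480/1425 = 22.79 MPa, compressive.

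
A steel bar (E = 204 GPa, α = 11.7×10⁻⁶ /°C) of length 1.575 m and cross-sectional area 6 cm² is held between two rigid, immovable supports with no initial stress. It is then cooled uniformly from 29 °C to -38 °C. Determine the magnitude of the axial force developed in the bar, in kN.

With zero net strain, σ = E·αΔT = 204 GPa × 11.7×10⁻⁶ × 67 = 159.9 MPa.
Axial force P = σA = 159.9 × 600 = 95950 N = 95.95 kN, tensile.

P ≈ 95.9 kN (tensile)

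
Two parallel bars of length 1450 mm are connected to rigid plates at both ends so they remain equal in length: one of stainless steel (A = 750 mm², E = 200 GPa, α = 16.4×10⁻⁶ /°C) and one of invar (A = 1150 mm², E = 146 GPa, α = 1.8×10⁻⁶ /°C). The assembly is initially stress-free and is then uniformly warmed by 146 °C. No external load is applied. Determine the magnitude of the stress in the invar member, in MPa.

Equilibrium of a rigid end plate with no external load gives equal and opposite internal forces ±P in the two members. Since α_{stainless steel} > α_{invar}, heating drives the stainless steel into compression and the invar into tension.
Setting the final lengths equal and cancelling L: (α₁ − α₂)ΔT = P/(A₁E₁) + P/(A₂E₂).
|α₁ − α₂|·ΔT = 14.6×10⁻⁶ × 146 = 0.002132.
1/(A₁E₁) + 1/(A₂E₂) = 1/(750×200×10³) + 1/(1150×146×10³) = 1.262×10⁻⁸ N⁻¹.
So P = 0.002132 / 1.262×10⁻⁸ = 168.9 kN.
σ_{invar} = P/A₂ = 168900/1150 = 146.8 MPa, tensile.

σ ≈ 147 MPa (tensile)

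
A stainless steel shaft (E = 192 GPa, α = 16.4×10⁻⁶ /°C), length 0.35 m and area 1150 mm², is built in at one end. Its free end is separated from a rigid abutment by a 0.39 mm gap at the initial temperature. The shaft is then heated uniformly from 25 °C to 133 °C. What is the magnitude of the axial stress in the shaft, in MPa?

Free thermal elongation = αΔT L = 16.4×10⁻⁶ × 108 × 350 = 0.6199 mm.
After closing the 0.39 mm clearance, 0.6199 − 0.39 = 0.2299 mm of expansion remains to be suppressed by the wall.
Compatibility: PL/(AE) = 0.2299 mm, so σ = P/A = E × (0.2299/350) = 126.1 MPa.

σ ≈ 126 MPa (compressive)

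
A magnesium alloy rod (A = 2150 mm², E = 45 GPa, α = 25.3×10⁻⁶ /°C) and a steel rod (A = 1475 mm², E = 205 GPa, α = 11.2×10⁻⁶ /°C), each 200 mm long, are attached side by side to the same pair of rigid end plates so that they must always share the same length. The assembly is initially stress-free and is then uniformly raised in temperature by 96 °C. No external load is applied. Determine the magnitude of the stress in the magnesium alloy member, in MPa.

Equilibrium of a rigid end plate with no external load gives equal and opposite internal forces ±P in the two members. Since α_{magnesium alloy} > α_{steel}, heating drives the magnesium alloy into compression and the steel into tension.
Compatibility of the two members (thermal + elastic change equal): (α₁ − α₂)ΔT = P·[1/(A₁E₁) + 1/(A₂E₂)].
|α₁ − α₂|·ΔT = 14.1×10⁻⁶ × 96 = 0.001354.
1/(A₁E₁) + 1/(A₂E₂) = 1/(2150×45×10³) + 1/(1475×205×10³) = 1.364×10⁻⁸ N⁻¹.
So P = 0.001354 / 1.364×10⁻⁸ = 99.22 kN.
σ_{magnesium alloy} = P/A₁ = 99220/2150 = 46.15 MPa, compressive.

σ ≈ 46.1 MPa (compressive)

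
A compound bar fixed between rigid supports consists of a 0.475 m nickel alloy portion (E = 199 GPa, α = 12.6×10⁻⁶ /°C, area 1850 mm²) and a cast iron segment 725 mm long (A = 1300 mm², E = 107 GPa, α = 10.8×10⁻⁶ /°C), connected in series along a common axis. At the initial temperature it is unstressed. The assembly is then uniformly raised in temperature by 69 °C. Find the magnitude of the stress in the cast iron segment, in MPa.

σ ≈ 113 MPa (compressive)

With the walls removed the bar would change length by δ_free = Σ αᵢΔT Lᵢ = 12.6×10⁻⁶×69×475 + 10.8×10⁻⁶×69×725 = 0.9532 mm.
The walls prevent any net length change, so an axial force P (same in every segment) develops. Compatibility: P · Σ Lᵢ/(AᵢEᵢ) = δ_free.
Σ Lᵢ/(AᵢEᵢ) = 475/(1850×199×10³) + 725/(1300×107×10³) = 6.502×10⁻⁶ mm/N.
Hence P = δ_free / Σ(L/AE) = 0.9532/6.502×10⁻⁶ = 146.6 kN (compressive).
σ_{cast iron} = P / A = 146600 / 1300 = 112.8 MPa.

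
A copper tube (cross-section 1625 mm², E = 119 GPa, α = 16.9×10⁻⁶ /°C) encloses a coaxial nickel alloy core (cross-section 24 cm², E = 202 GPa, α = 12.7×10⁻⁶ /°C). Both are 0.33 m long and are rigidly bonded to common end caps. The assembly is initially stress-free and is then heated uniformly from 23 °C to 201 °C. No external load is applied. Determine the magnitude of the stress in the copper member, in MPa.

σ ≈ 63.6 MPa (compressive)

Equilibrium of a rigid end plate with no external load gives equal and opposite internal forces ±P in the two members. Since α_{copper} > α_{nickel alloy}, heating drives the copper into compression and the nickel alloy into tension.
Setting the final lengths equal and cancelling L: (α₁ − α₂)ΔT = P/(A₁E₁) + P/(A₂E₂).
|α₁ − α₂|·ΔT = 4.2×10⁻⁶ × 178 = 0.0007476.
1/(A₁E₁) + 1/(A₂E₂) = 1/(1625×119×10³) + 1/(2400×202×10³) = 7.234×10⁻⁹ N⁻¹.
So P = 0.0007476 / 7.234×10⁻⁹ = 103.3 kN.
σ_{copper} = P/A₁ = 103300/1625 = 63.6 MPa, compressive.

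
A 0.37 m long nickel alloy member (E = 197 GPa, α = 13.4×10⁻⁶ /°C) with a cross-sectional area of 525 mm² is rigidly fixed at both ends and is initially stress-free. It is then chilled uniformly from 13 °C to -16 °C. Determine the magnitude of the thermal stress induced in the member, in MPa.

The supports are rigid, so the total axial strain is zero. The restrained thermal strain is ε = αΔT = 13.4×10⁻⁶ × 29 = 388.6×10⁻⁶.
σ = EαΔT = 197×10³ × 13.4×10⁻⁶ × 29 = 76.55 MPa (tensile; the member is trying to contract).

σ ≈ 76.6 MPa (tensile)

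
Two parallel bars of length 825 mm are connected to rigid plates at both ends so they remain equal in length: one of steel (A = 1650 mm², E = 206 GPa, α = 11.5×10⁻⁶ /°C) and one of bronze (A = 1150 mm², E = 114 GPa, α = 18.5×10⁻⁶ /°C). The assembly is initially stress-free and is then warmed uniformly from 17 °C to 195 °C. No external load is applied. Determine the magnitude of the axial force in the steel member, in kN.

P ≈ 118 kN (tensile in the steel)

Equilibrium of a rigid end plate with no external load gives equal and opposite internal forces ±P in the two members. Since α_{bronze} > α_{steel}, heating drives the bronze into compression and the steel into tension.
Setting the final lengths equal and cancelling L: (α₁ − α₂)ΔT = P/(A₁E₁) + P/(A₂E₂).
|α₁ − α₂|·ΔT = 7×10⁻⁶ × 178 = 0.001246.
1/(A₁E₁) + 1/(A₂E₂) = 1/(1650×206×10³) + 1/(1150×114×10³) = 1.057×10⁻⁸ N⁻¹.
So P = 0.001246 / 1.057×10⁻⁸ = 117.9 kN.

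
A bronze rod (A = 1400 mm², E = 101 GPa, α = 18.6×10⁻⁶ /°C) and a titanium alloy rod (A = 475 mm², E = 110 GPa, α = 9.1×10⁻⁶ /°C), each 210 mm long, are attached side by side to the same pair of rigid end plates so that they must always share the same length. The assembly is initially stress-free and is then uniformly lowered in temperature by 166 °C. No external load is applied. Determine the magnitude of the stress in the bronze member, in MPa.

σ ≈ 43 MPa (tensile)

Equilibrium of a rigid end plate with no external load gives equal and opposite internal forces ±P in the two members. Since α_{bronze} > α_{titanium alloy}, cooling drives the bronze into tension and the titanium alloy into compression.
Equating the net (thermal + elastic) strains gives |α₁ − α₂|·ΔT = P·[1/(A₁E₁) + 1/(A₂E₂)].
|α₁ − α₂|·ΔT = 9.5×10⁻⁶ × 166 = 0.001577.
1/(A₁E₁) + 1/(A₂E₂) = 1/(1400×101×10³) + 1/(475×110×10³) = 2.621×10⁻⁸ N⁻¹.
So P = 0.001577 / 2.621×10⁻⁸ = 60.17 kN.
σ_{bronze} = P/A₁ = 60170/1400 = 42.98 MPa, tensile.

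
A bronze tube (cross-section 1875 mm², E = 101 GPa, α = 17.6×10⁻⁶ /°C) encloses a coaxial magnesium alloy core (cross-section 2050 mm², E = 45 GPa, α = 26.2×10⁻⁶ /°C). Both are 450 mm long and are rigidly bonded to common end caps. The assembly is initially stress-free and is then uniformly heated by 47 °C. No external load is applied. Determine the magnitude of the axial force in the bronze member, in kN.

Both members must finish at the same length. With the larger α, the magnesium alloy tends to over-expand; the plates restrain it, putting the magnesium alloy in compression and the bronze in tension. With no external load the two internal forces are equal and opposite, magnitude P.
Equating the net (thermal + elastic) strains gives |α₁ − α₂|·ΔT = P·[1/(A₁E₁) + 1/(A₂E₂)].
|α₁ − α₂|·ΔT = 8.6×10⁻⁶ × 47 = 0.0004042.
1/(A₁E₁) + 1/(A₂E₂) = 1/(1875×101×10³) + 1/(2050×45×10³) = 1.612×10⁻⁸ N⁻¹.
P = 0.0004042 / 1.612×10⁻⁸ = 25070 N = 25.07 kN.

P ≈ 25.1 kN (tensile in the bronze)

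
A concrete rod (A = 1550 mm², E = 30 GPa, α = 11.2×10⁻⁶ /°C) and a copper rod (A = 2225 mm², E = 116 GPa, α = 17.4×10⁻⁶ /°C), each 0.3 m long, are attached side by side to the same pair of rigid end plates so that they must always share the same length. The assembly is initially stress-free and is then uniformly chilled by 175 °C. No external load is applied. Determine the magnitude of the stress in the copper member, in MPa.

Equilibrium of a rigid end plate with no external load gives equal and opposite internal forces ±P in the two members. Since α_{copper} > α_{concrete}, cooling drives the copper into tension and the concrete into compression.
Compatibility of the two members (thermal + elastic change equal): (α₁ − α₂)ΔT = P·[1/(A₁E₁) + 1/(A₂E₂)].
|α₁ − α₂|·ΔT = 6.2×10⁻⁶ × 175 = 0.001085.
1/(A₁E₁) + 1/(A₂E₂) = 1/(1550×30×10³) + 1/(2225×116×10³) = 2.538×10⁻⁸ N⁻¹.
P = 0.001085 / 2.538×10⁻⁸ = 42750 N = 42.75 kN.
σ_{copper} = P/A₂ = 42750/2225 = 19.21 MPa, tensile.

σ ≈ 19.2 MPa (tensile)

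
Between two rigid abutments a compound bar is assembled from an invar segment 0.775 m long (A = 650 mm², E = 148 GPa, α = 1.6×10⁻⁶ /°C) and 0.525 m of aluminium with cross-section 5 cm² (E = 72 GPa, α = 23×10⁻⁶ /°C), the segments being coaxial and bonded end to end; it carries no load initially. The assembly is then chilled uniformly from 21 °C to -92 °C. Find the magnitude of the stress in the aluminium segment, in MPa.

If the supports were absent, the total length change would be Σ αᵢΔT Lᵢ = 1.6×10⁻⁶×113×775 + 23×10⁻⁶×113×525 = 1.505 mm.
Since the ends are fixed, an axial force P builds up, equal in every segment, with P · Σ Lᵢ/(AᵢEᵢ) = δ_free.
Σ Lᵢ/(AᵢEᵢ) = 775/(650×148×10³) + 525/(500×72×10³) = 2.264×10⁻⁵ mm/N.
P = 1.505 / 2.264×10⁻⁵ = 66460 N = 66.46 kN, tensile.
σ_{aluminium} = P / A = 66460 / 500 = 132.9 MPa.

σ ≈ 133 MPa (tensile)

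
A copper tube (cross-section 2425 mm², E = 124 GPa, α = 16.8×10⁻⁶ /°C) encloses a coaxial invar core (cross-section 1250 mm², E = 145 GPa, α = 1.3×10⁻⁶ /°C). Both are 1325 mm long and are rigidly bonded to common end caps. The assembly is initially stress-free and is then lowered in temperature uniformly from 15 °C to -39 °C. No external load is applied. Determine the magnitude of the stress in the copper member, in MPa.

σ ≈ 39 MPa (tensile)

The copper has the larger α, so on cooling it would change length more than the invar if both were free. The rigid plates force a common final length, so the copper is put into tension and the invar into compression, with equal and opposite forces P (no external load).
Compatibility of the two members (thermal + elastic change equal): (α₁ − α₂)ΔT = P·[1/(A₁E₁) + 1/(A₂E₂)].
|α₁ − α₂|·ΔT = 15.5×10⁻⁶ × 54 = 0.000837.
1/(A₁E₁) + 1/(A₂E₂) = 1/(2425×124×10³) + 1/(1250×145×10³) = 8.843×10⁻⁹ N⁻¹.
So P = 0.000837 / 8.843×10⁻⁹ = 94.65 kN.
σ_{copper} = P/A₁ = 94650/2425 = 39.03 MPa, tensile.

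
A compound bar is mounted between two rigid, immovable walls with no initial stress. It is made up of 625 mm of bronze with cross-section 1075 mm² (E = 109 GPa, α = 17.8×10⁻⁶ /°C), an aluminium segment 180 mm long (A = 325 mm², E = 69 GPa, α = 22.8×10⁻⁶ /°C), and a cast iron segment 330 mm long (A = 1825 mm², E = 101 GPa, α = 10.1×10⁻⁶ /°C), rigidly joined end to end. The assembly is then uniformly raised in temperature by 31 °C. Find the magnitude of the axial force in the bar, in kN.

With the walls removed the bar would change length by δ_free = Σ αᵢΔT Lᵢ = 17.8×10⁻⁶×31×625 + 22.8×10⁻⁶×31×180 + 10.1×10⁻⁶×31×330 = 0.5754 mm.
Since the ends are fixed, an axial force P builds up, equal in every segment, with P · Σ Lᵢ/(AᵢEᵢ) = δ_free.
The series flexibility is Σ Lᵢ/(AᵢEᵢ) = 625/(1075×109×10³) + 180/(325×69×10³) + 330/(1825×101×10³) = 1.515×10⁻⁵ mm/N.
Hence P = δ_free / Σ(L/AE) = 0.5754/1.515×10⁻⁵ = 37.98 kN (compressive).

P ≈ 38 kN (compressive)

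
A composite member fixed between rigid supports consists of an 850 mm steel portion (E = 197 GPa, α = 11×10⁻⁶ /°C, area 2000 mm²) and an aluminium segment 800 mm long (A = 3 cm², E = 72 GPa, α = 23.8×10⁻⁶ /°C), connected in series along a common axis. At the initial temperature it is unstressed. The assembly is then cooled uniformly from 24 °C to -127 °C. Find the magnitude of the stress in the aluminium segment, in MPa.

σ ≈ 365 MPa (tensile)

If the supports were absent, the total length change would be Σ αᵢΔT Lᵢ = 11×10⁻⁶×151×850 + 23.8×10⁻⁶×151×800 = 4.287 mm.
The rigid supports impose zero overall length change; the single axial force P common to all segments must satisfy P Σ Lᵢ/(AᵢEᵢ) = δ_free.
The series flexibility is Σ Lᵢ/(AᵢEᵢ) = 850/(2000×197×10³) + 800/(300×72×10³) = 3.919×10⁻⁵ mm/N.
P = 4.287 / 3.919×10⁻⁵ = 109400 N = 109.4 kN, tensile.
σ_{aluminium} = P / A = 109400 / 300 = 364.6 MPa.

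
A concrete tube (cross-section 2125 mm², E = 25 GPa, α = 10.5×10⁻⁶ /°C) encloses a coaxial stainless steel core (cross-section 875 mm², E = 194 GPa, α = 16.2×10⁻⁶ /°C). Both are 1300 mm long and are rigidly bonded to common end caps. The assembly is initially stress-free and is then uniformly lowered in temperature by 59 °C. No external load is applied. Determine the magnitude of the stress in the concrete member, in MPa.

The stainless steel has the larger α, so on cooling it would change length more than the concrete if both were free. The rigid plates force a common final length, so the stainless steel is put into tension and the concrete into compression, with equal and opposite forces P (no external load).
Setting the final lengths equal and cancelling L: (α₁ − α₂)ΔT = P/(A₁E₁) + P/(A₂E₂).
|α₁ − α₂|·ΔT = 5.7×10⁻⁶ × 59 = 0.0003363.
1/(A₁E₁) + 1/(A₂E₂) = 1/(2125×25×10³) + 1/(875×194×10³) = 2.471×10⁻⁸ N⁻¹.
P = 0.0003363 / 2.471×10⁻⁸ = 13610 N = 13.61 kN.
σ_{concrete} = P/A₁ = 13610/2125 = 6.403 MPa, compressive.

σ ≈ 6.4 MPa (compressive)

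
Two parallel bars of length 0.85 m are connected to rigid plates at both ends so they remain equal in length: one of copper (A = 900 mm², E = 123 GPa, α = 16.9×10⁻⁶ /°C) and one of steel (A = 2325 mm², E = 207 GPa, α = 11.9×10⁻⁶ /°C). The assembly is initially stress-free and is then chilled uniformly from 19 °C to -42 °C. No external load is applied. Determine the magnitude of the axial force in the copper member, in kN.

Equilibrium of a rigid end plate with no external load gives equal and opposite internal forces ±P in the two members. Since α_{copper} > α_{steel}, cooling drives the copper into tension and the steel into compression.
Setting the final lengths equal and cancelling L: (α₁ − α₂)ΔT = P/(A₁E₁) + P/(A₂E₂).
|α₁ − α₂|·ΔT = 5×10⁻⁶ × 61 = 0.000305.
1/(A₁E₁) + 1/(A₂E₂) = 1/(900×123×10³) + 1/(2325×207×10³) = 1.111×10⁻⁸ N⁻¹.
So P = 0.000305 / 1.111×10⁻⁸ = 27.45 kN.

P ≈ 27.4 kN (tensile in the copper)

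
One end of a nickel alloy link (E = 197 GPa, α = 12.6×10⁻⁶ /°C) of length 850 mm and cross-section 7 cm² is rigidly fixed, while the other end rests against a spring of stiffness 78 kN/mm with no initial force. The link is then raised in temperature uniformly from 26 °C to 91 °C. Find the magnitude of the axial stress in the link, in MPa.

σ ≈ 52.4 MPa (compressive)

If the spring were absent the link would lengthen by αΔT L = 12.6×10⁻⁶ × 65 × 850 = 0.6961 mm.
Let P be the compressive force at the spring. The link shortens elastically by PL/(AE) and the spring compresses by P/k; together these equal δ_free.
P [ L/(AE) + 1/k ] = δ_free → P [ 850/(700×197×10³) + 1/(78×10³) ] = 0.6961.
P = 0.6961 / 1.898×10⁻⁵ = 36670 N.
σ = P/A = 36670/700 = 52.39 MPa.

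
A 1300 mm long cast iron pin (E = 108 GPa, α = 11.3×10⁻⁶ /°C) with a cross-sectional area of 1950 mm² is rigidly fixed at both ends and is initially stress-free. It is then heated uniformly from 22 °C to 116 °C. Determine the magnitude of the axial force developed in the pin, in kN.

P ≈ 224 kN (compressive)

The ends cannot move, so σ = EαΔT = 108×10³ × 11.3×10⁻⁶ × 94 = 114.7 MPa.
P = AEαΔT = 1950 × 108×10³ × 11.3×10⁻⁶ × 94 = 223.7 kN (compressive).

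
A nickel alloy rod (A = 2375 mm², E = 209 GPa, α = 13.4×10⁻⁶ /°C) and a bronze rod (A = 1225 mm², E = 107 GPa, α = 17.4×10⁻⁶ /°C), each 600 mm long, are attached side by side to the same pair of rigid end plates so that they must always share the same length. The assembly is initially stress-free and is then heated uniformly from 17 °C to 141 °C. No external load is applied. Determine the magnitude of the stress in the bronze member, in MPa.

Both members must finish at the same length. With the larger α, the bronze tends to over-expand; the plates restrain it, putting the bronze in compression and the nickel alloy in tension. With no external load the two internal forces are equal and opposite, magnitude P.
Compatibility of the two members (thermal + elastic change equal): (α₁ − α₂)ΔT = P·[1/(A₁E₁) + 1/(A₂E₂)].
|α₁ − α₂|·ΔT = 4×10⁻⁶ × 124 = 0.000496.
1/(A₁E₁) + 1/(A₂E₂) = 1/(2375×209×10³) + 1/(1225×107×10³) = 9.644×10⁻⁹ N⁻¹.
P = 0.000496 / 9.644×10⁻⁹ = 51430 N = 51.43 kN.
σ_{bronze} = P/A₂ = 51430/1225 = 41.99 MPa, compressive.

σ ≈ 42 MPa (compressive)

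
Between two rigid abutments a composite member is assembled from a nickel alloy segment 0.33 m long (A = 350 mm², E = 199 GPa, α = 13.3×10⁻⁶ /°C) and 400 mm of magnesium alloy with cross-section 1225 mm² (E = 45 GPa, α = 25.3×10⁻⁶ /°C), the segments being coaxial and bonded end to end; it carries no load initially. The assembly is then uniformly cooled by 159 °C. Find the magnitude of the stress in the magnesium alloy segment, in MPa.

σ ≈ 157 MPa (tensile)

If the supports were absent, the total length change would be Σ αᵢΔT Lᵢ = 13.3×10⁻⁶×159×330 + 25.3×10⁻⁶×159×400 = 2.307 mm.
The rigid supports impose zero overall length change; the single axial force P common to all segments must satisfy P Σ Lᵢ/(AᵢEᵢ) = δ_free.
Σ Lᵢ/(AᵢEᵢ) = 330/(350×199×10³) + 400/(1225×45×10³) = 1.199×10⁻⁵ mm/N.
So P = 2.307 / 1.199×10⁻⁵ = 192.3 kN, tensile.
σ_{magnesium alloy} = P / A = 192300 / 1225 = 157 MPa.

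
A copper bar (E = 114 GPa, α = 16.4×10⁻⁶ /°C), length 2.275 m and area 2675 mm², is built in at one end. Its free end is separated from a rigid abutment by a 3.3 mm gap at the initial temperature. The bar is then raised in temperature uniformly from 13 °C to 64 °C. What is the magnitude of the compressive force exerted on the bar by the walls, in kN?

P ≈ 0 kN

Free thermal elongation = αΔT L = 16.4×10⁻⁶ × 51 × 2275 = 1.903 mm.
Since δ_free = 1.9 mm is less than the 3.3 mm gap, the bar never touches the wall. No axial force develops.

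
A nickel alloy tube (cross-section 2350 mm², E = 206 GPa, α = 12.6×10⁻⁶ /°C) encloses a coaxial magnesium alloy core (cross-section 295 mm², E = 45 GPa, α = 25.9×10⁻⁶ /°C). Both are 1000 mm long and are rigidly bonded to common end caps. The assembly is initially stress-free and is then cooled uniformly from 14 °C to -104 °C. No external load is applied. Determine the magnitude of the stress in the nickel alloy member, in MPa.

The magnesium alloy has the larger α, so on cooling it would change length more than the nickel alloy if both were free. The rigid plates force a common final length, so the magnesium alloy is put into tension and the nickel alloy into compression, with equal and opposite forces P (no external load).
Compatibility of the two members (thermal + elastic change equal): (α₁ − α₂)ΔT = P·[1/(A₁E₁) + 1/(A₂E₂)].
|α₁ − α₂|·ΔT = 13.3×10⁻⁶ × 118 = 0.001569.
1/(A₁E₁) + 1/(A₂E₂) = 1/(2350×206×10³) + 1/(295×45×10³) = 7.74×10⁻⁸ N⁻¹.
So P = 0.001569 / 7.74×10⁻⁸ = 20.28 kN.
σ_{nickel alloy} = P/A₁ = 20280/2350 = 8.629 MPa, compressive.

σ ≈ 8.63 MPa (compressive)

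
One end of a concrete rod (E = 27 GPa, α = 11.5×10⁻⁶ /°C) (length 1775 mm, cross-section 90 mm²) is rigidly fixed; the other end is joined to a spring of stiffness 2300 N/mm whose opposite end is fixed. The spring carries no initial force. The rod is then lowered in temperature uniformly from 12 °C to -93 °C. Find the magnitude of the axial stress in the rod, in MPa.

The unrestrained thermal change is αΔT L = 11.5×10⁻⁶ × 105 × 1775 = 2.143 mm.
With a force P in the spring, the elastic change of the rod is PL/(AE) and that of the spring is P/k; compatibility requires their sum to equal δ_free.
P [ L/(AE) + 1/k ] = δ_free → P [ 1775/(90×27×10³) + 1/(2300) ] = 2.143.
P = 2.143 / 0.001165 = 1839 N.
σ = P/A = 1839/90 = 20.44 MPa.

σ ≈ 20.4 MPa (tensile)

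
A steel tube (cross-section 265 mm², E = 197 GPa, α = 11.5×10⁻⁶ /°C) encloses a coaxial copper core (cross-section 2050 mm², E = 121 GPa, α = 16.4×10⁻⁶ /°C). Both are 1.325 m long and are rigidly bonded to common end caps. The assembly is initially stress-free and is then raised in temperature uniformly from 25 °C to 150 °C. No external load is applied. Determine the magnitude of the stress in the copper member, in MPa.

Both members must finish at the same length. With the larger α, the copper tends to over-expand; the plates restrain it, putting the copper in compression and the steel in tension. With no external load the two internal forces are equal and opposite, magnitude P.
Equating the net (thermal + elastic) strains gives |α₁ − α₂|·ΔT = P·[1/(A₁E₁) + 1/(A₂E₂)].
|α₁ − α₂|·ΔT = 4.9×10⁻⁶ × 125 = 0.0006125.
1/(A₁E₁) + 1/(A₂E₂) = 1/(265×197×10³) + 1/(2050×121×10³) = 2.319×10⁻⁸ N⁻¹.
So P = 0.0006125 / 2.319×10⁻⁸ = 26.42 kN.
σ_{copper} = P/A₂ = 26420/2050 = 12.89 MPa, compressive.

σ ≈ 12.9 MPa (compressive)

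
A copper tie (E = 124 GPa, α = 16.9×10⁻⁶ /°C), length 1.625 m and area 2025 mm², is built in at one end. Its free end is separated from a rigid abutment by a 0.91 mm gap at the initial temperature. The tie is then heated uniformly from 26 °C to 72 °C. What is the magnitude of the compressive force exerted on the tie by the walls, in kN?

P ≈ 54.6 kN

Free thermal elongation = αΔT L = 16.9×10⁻⁶ × 46 × 1625 = 1.263 mm.
After closing the 0.91 mm clearance, 1.263 − 0.91 = 0.3533 mm of expansion remains to be suppressed by the wall.
So σ = E(δ_free − g)/L = 124×10³ × 0.3533/1625 = 26.96 MPa.
Force on the wall = σA = 26.96 × 2025 mm² = 54.59 kN.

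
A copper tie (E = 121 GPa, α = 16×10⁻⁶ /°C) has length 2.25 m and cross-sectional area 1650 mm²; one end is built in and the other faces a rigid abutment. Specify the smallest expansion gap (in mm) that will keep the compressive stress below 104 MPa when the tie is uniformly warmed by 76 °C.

Free expansion if unrestrained: δ_free = αΔT L = 16×10⁻⁶ × 76 × 2250 = 2.736 mm.
At the allowable stress the elastic shortening the wall may impose is σL/E = 104 × 2250 / (121×10³) = 1.934 mm.
The gap must absorb the remainder: g_min = 2.736 − 1.934 = 0.8021 mm.

g ≈ 0.802 mm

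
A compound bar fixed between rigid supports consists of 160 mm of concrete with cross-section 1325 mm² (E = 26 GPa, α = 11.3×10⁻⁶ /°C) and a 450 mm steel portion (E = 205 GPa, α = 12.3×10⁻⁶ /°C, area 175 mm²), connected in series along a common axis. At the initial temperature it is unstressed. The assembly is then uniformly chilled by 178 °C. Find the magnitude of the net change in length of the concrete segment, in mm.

|ΔL| ≈ 0.0314 mm

If the supports were absent, the total length change would be Σ αᵢΔT Lᵢ = 11.3×10⁻⁶×178×160 + 12.3×10⁻⁶×178×450 = 1.307 mm.
The rigid supports impose zero overall length change; the single axial force P common to all segments must satisfy P Σ Lᵢ/(AᵢEᵢ) = δ_free.
Σ Lᵢ/(AᵢEᵢ) = 160/(1325×26×10³) + 450/(175×205×10³) = 1.719×10⁻⁵ mm/N.
So P = 1.307 / 1.719×10⁻⁵ = 76.04 kN, tensile.
For the concrete segment, free thermal change = 11.3×10⁻⁶×178×160 = 0.3218 mm and elastic change from P = 76040×160/(1325×26×10³) = 0.3532 mm; these oppose, so the net change is 0.0314 mm (segment lengthens).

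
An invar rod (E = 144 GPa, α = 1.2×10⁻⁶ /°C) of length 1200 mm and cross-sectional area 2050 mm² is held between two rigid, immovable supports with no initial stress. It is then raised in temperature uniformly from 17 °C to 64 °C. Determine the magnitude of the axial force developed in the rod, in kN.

Full restraint means ε = 0, so the stress is σ = EαΔT = 144×10³ × 1.2×10⁻⁶ × 47 = 8.122 MPa.
Axial force P = σA = 8.122 × 2050 = 16650 N = 16.65 kN, compressive.

P ≈ 16.6 kN (compressive)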